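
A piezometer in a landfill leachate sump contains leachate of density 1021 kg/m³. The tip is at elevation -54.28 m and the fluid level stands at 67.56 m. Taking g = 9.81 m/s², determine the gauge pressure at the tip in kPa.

P ≈ 1220 kPa

Pressure head ψ = h − z = 67.56 − (-54.28) = 121.84 m.
P = ρgψ = 1021 × 9.81 × 121.84 = 1220351 Pa ≈ 1220 kPa.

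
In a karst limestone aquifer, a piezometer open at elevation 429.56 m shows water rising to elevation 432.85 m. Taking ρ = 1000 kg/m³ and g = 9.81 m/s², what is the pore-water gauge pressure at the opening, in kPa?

Pressure head ψ = h − z = 432.85 − 429.56 = 3.29 m.
P = ρgψ = 1000 × 9.81 × 3.29 = 32275 Pa ≈ 32.3 kPa.

P ≈ 32.3 kPa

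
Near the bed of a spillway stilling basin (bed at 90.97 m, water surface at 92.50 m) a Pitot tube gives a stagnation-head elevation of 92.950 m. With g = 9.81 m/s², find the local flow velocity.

Near the bed, under hydrostatic conditions, the piezometric head (z + ψ) equals the free-surface elevation, 92.50 m.
Velocity head = total − piezometric = 92.950 − 92.50 = 0.450 m.
v = √(2g·h_v) = √(2 × 9.81 × 0.450) = 2.97 m/s.

v ≈ 2.97 m/s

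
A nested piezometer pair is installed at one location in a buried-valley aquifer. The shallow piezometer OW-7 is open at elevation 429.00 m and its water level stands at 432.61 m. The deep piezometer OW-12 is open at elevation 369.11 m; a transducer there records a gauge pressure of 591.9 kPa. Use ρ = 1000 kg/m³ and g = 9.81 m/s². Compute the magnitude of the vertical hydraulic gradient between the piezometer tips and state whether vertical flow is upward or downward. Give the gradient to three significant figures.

|i_v| ≈ 0.0528; vertical flow is downward

Total head at OW-7: h = 432.61 m (water level in the standpipe).
Pressure head at OW-12: ψ = P/(ρg) = 591.9×1000 / (1000 × 9.81) = 60.34 m.
Total head at OW-12: h = z + ψ = 369.11 + 60.34 = 429.45 m.
Δh = h(OW-7) − h(OW-12) = 432.61 − 429.45 = 3.16 m.
Vertical separation Δz = 429.00 − 369.11 = 59.89 m.
|i_v| = |Δh| / Δz = 3.16 / 59.89 = 0.0528.
Head is higher in the shallow piezometer, so vertical flow is downward (recharge condition).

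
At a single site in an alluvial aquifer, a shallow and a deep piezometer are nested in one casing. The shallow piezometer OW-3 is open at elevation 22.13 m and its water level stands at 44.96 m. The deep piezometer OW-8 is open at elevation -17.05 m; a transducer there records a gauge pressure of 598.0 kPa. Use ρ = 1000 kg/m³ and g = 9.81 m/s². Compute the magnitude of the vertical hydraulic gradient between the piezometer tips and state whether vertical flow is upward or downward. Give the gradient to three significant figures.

Total head at OW-3: h = 44.96 m (water level in the standpipe).
Pressure head at OW-8: ψ = P/(ρg) = 598.0×1000 / (1000 × 9.81) = 60.96 m.
Total head at OW-8: h = z + ψ = -17.05 + 60.96 = 43.91 m.
Δh = h(OW-3) − h(OW-8) = 44.96 − 43.91 = 1.05 m.
Vertical separation Δz = 22.13 − (-17.05) = 39.18 m.
|i_v| = |Δh| / Δz = 1.05 / 39.18 = 0.0268.
Head is higher in the shallow piezometer, so vertical flow is downward (recharge condition).

|i_v| ≈ 0.0268; vertical flow is downward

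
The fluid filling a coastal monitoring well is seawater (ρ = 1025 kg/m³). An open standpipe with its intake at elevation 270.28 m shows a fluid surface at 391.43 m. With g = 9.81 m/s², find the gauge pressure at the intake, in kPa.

Pressure head ψ = h − z = 391.43 − 270.28 = 121.15 m.
P = ρgψ = 1025 × 9.81 × 121.15 = 1218194 Pa ≈ 1220 kPa.

P ≈ 1220 kPa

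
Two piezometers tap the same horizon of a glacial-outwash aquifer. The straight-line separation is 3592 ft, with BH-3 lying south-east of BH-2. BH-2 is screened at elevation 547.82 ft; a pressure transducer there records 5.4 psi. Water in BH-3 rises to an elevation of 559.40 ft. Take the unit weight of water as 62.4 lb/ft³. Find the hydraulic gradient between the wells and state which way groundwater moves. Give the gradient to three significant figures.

i ≈ 0.000245; groundwater flows toward the south-east

Pressure head at BH-2: ψ = 144·P/γ = 144 × 5.4 / 62.4 = 12.46 ft.
Total head at BH-2: h = z + ψ = 547.82 + 12.46 = 560.28 ft.
Total head at BH-3: h = 559.40 ft (water level in the piezometer is the total head).
Head difference: h(BH-2) − h(BH-3) = 560.28 − 559.40 = 0.88 ft.
Hydraulic gradient: i = |Δh| / L = 0.88 / 3592 = 0.000245.
Flow is from higher to lower head: from BH-2 toward BH-3, i.e. toward the south-east.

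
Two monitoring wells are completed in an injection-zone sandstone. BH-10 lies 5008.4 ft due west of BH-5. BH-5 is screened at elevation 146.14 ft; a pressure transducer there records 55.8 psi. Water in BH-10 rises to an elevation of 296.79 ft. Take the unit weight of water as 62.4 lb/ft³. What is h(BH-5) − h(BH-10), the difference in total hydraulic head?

Δh ≈ -21.88 ft

Pressure head at BH-5: ψ = 144·P/γ = 144 × 55.8 / 62.4 = 128.77 ft.
Total head at BH-5: h = z + ψ = 146.14 + 128.77 = 274.91 ft.
Total head at BH-10: h = 296.79 ft (water level in the piezometer is the total head).
Head difference: h(BH-5) − h(BH-10) = 274.91 − 296.79 = -21.88 ft.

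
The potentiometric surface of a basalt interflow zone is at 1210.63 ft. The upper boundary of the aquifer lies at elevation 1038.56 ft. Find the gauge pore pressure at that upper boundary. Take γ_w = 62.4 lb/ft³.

P ≈ 74.6 psi

Pressure head at the aquifer top: ψ = h − z = 1210.63 − 1038.56 = 172.07 ft.
P = γψ/144 = 62.4 × 172.07 / 144 = 74.6 psi.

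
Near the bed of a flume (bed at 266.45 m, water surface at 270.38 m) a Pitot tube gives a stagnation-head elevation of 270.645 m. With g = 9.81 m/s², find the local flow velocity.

v ≈ 2.28 m/s

Near the bed, under hydrostatic conditions, the piezometric head (z + ψ) equals the free-surface elevation, 270.38 m.
Velocity head = total − piezometric = 270.645 − 270.38 = 0.265 m.
v = √(2g·h_v) = √(2 × 9.81 × 0.265) = 2.28 m/s.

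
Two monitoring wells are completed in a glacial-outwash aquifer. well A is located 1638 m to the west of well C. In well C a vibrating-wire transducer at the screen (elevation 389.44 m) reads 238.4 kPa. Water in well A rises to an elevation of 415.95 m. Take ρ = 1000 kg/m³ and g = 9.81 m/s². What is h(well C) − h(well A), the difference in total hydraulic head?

Pressure head at well C: ψ = P/(ρg) = 238.4×1000 / (1000 × 9.81) = 24.30 m.
Total head at well C: h = z + ψ = 389.44 + 24.30 = 413.74 m.
Total head at well A: h = 415.95 m (water level in the piezometer is the total head).
Head difference: h(well C) − h(well A) = 413.74 − 415.95 = -2.21 m.

Δh ≈ -2.21 m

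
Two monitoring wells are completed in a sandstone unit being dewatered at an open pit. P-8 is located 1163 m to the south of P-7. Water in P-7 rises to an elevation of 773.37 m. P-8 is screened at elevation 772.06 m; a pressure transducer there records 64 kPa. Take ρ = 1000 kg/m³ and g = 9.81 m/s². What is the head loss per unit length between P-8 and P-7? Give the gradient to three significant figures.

Total head at P-7: h = 773.37 m (water level in the piezometer is the total head).
Pressure head at P-8: ψ = P/(ρg) = 64×1000 / (1000 × 9.81) = 6.52 m.
Total head at P-8: h = z + ψ = 772.06 + 6.52 = 778.58 m.
Head difference: h(P-7) − h(P-8) = 773.37 − 778.58 = -5.21 m.
Hydraulic gradient: i = |Δh| / L = 5.21 / 1163 = 0.00448.

i ≈ 0.00448 m/m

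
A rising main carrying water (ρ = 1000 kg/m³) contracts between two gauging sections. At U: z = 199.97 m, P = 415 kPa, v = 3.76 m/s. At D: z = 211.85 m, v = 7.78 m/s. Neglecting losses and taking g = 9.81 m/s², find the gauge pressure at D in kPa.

P₂ ≈ 275 kPa

Pressure head at U: ψ₁ = P₁/(ρg) = 415×1000 / (1000 × 9.81) = 42.30 m.
Velocity heads: v₁²/2g = 3.76²/19.62 = 0.721 m; v₂²/2g = 7.78²/19.62 = 3.085 m.
Total head H = z₁ + ψ₁ + v₁²/2g = 199.97 + 42.30 + 0.721 = 242.99 m.
ψ₂ = H − z₂ − v₂²/2g = 242.99 − 211.85 − 3.085 = 28.06 m.
P₂ = ρgψ₂ = 1000 × 9.81 × 28.06 ≈ 275 kPa.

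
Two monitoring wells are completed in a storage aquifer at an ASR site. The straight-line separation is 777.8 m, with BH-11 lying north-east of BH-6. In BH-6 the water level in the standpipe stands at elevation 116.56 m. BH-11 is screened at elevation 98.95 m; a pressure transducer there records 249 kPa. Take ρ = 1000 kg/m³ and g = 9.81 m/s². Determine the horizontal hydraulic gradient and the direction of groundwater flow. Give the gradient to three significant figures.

Total head at BH-6: h = 116.56 m (water level in the piezometer is the total head).
Pressure head at BH-11: ψ = P/(ρg) = 249×1000 / (1000 × 9.81) = 25.38 m.
Total head at BH-11: h = z + ψ = 98.95 + 25.38 = 124.33 m.
Head difference: h(BH-6) − h(BH-11) = 116.56 − 124.33 = -7.77 m.
Hydraulic gradient: i = |Δh| / L = 7.77 / 777.8 = 0.00999.
Flow is from higher to lower head: from BH-11 toward BH-6, i.e. toward the south-west.

i ≈ 0.00999; groundwater flows toward the south-west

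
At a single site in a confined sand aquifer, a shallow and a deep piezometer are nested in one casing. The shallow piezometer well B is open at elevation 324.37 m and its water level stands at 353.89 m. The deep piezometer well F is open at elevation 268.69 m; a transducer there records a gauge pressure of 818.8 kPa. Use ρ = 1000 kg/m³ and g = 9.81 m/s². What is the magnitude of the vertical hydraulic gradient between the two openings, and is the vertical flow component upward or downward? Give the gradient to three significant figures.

Total head at well B: h = 353.89 m (water level in the standpipe).
Pressure head at well F: ψ = P/(ρg) = 818.8×1000 / (1000 × 9.81) = 83.47 m.
Total head at well F: h = z + ψ = 268.69 + 83.47 = 352.16 m.
Δh = h(well B) − h(well F) = 353.89 − 352.16 = 1.73 m.
Vertical separation Δz = 324.37 − 268.69 = 55.68 m.
|i_v| = |Δh| / Δz = 1.73 / 55.68 = 0.0311.
Head is higher in the shallow piezometer, so vertical flow is downward (recharge condition).

|i_v| ≈ 0.0311; vertical flow is downward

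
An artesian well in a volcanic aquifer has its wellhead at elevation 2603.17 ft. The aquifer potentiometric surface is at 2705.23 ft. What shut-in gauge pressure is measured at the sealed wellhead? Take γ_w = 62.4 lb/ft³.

Head above the cap: Δh = 2705.23 − 2603.17 = 102.06 ft.
P = γΔh/144 = 62.4 × 102.06 / 144 = 44.2 psi.

P ≈ 44.2 psi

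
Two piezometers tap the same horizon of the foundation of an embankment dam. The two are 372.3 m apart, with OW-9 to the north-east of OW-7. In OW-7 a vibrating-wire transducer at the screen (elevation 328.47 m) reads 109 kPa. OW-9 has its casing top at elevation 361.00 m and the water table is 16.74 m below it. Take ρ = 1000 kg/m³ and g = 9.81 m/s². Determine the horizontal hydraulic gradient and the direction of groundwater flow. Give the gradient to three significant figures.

i ≈ 0.0126; groundwater flows toward the south-west

Pressure head at OW-7: ψ = P/(ρg) = 109×1000 / (1000 × 9.81) = 11.11 m.
Total head at OW-7: h = z + ψ = 328.47 + 11.11 = 339.58 m.
Total head at OW-9: h = 361.00 − 16.74 = 344.26 m.
Head difference: h(OW-7) − h(OW-9) = 339.58 − 344.26 = -4.68 m.
Hydraulic gradient: i = |Δh| / L = 4.68 / 372.3 = 0.0126.
Flow is from higher to lower head: from OW-9 toward OW-7, i.e. toward the south-west.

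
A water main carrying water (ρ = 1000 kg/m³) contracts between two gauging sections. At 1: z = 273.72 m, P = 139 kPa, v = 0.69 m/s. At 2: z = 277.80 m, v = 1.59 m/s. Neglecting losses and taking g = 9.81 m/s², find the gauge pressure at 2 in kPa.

Pressure head at 1: ψ₁ = P₁/(ρg) = 139×1000 / (1000 × 9.81) = 14.17 m.
Velocity heads: v₁²/2g = 0.69²/19.62 = 0.024 m; v₂²/2g = 1.59²/19.62 = 0.129 m.
Total head H = z₁ + ψ₁ + v₁²/2g = 273.72 + 14.17 + 0.024 = 287.91 m.
ψ₂ = H − z₂ − v₂²/2g = 287.91 − 277.80 − 0.129 = 9.98 m.
P₂ = ρgψ₂ = 1000 × 9.81 × 9.98 ≈ 97.9 kPa.

P₂ ≈ 97.9 kPa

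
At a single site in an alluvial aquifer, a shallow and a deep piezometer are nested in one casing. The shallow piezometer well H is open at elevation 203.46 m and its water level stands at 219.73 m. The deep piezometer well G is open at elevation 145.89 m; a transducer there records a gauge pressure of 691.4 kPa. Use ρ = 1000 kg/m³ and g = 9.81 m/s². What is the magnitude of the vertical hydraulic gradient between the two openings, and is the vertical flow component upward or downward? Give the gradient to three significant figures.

Total head at well H: h = 219.73 m (water level in the standpipe).
Pressure head at well G: ψ = P/(ρg) = 691.4×1000 / (1000 × 9.81) = 70.48 m.
Total head at well G: h = z + ψ = 145.89 + 70.48 = 216.37 m.
Δh = h(well H) − h(well G) = 219.73 − 216.37 = 3.36 m.
Vertical separation Δz = 203.46 − 145.89 = 57.57 m.
|i_v| = |Δh| / Δz = 3.36 / 57.57 = 0.0584.
Head is higher in the shallow piezometer, so vertical flow is downward (recharge condition).

|i_v| ≈ 0.0584; vertical flow is downward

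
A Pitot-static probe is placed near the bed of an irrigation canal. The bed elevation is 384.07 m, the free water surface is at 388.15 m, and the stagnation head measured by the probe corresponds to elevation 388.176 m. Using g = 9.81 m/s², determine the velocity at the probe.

Near the bed, under hydrostatic conditions, the piezometric head (z + ψ) equals the free-surface elevation, 388.15 m.
Velocity head = total − piezometric = 388.176 − 388.15 = 0.026 m.
v = √(2g·h_v) = √(2 × 9.81 × 0.026) = 0.714 m/s.

v ≈ 0.714 m/s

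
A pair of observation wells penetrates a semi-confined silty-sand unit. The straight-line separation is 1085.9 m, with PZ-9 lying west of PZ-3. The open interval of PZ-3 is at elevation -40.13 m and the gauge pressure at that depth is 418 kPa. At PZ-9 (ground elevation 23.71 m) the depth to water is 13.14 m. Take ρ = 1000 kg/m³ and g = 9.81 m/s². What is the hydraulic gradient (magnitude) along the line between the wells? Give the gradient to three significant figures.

Pressure head at PZ-3: ψ = P/(ρg) = 418×1000 / (1000 × 9.81) = 42.61 m.
Total head at PZ-3: h = z + ψ = -40.13 + 42.61 = 2.48 m.
Total head at PZ-9: h = 23.71 − 13.14 = 10.57 m.
Head difference: h(PZ-3) − h(PZ-9) = 2.48 − 10.57 = -8.09 m.
Hydraulic gradient: i = |Δh| / L = 8.09 / 1085.9 = 0.00745.

i ≈ 0.00745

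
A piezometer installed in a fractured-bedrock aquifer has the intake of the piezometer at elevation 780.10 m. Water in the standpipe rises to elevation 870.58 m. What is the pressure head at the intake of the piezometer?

Total head h = 870.58 m (the water-surface elevation in the piezometer).
Pressure head ψ = h − z = 870.58 − 780.10 = 90.48 m.

ψ ≈ 90.48 m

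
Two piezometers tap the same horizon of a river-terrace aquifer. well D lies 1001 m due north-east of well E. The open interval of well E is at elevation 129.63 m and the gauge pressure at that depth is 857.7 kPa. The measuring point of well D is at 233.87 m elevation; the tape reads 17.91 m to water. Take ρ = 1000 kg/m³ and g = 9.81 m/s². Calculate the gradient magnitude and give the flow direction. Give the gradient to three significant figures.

i ≈ 0.00110; groundwater flows toward the north-east

Pressure head at well E: ψ = P/(ρg) = 857.7×1000 / (1000 × 9.81) = 87.43 m.
Total head at well E: h = z + ψ = 129.63 + 87.43 = 217.06 m.
Total head at well D: h = 233.87 − 17.91 = 215.96 m.
Head difference: h(well E) − h(well D) = 217.06 − 215.96 = 1.10 m.
Hydraulic gradient: i = |Δh| / L = 1.10 / 1001 = 0.00110.
Flow is from higher to lower head: from well E toward well D, i.e. toward the north-east.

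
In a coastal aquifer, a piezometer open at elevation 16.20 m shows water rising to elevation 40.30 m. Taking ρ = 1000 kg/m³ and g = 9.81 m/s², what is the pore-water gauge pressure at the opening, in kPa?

P ≈ 236 kPa

Pressure head ψ = h − z = 40.30 − 16.20 = 24.10 m.
P = ρgψ = 1000 × 9.81 × 24.10 = 236421 Pa ≈ 236 kPa.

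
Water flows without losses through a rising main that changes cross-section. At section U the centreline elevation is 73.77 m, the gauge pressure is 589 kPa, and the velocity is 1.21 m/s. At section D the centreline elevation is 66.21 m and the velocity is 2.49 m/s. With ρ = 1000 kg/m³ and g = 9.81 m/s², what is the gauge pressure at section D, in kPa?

P₂ ≈ 661 kPa

Pressure head at U: ψ₁ = P₁/(ρg) = 589×1000 / (1000 × 9.81) = 60.04 m.
Velocity heads: v₁²/2g = 1.21²/19.62 = 0.075 m; v₂²/2g = 2.49²/19.62 = 0.316 m.
Total head H = z₁ + ψ₁ + v₁²/2g = 73.77 + 60.04 + 0.075 = 133.88 m.
ψ₂ = H − z₂ − v₂²/2g = 133.88 − 66.21 − 0.316 = 67.35 m.
P₂ = ρgψ₂ = 1000 × 9.81 × 67.35 ≈ 661 kPa.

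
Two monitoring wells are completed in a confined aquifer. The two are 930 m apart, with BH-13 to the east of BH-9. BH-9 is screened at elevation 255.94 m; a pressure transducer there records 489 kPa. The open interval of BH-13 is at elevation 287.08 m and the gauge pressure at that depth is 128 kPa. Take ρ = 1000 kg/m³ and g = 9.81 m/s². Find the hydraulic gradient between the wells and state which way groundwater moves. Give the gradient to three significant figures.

i ≈ 0.00609; groundwater flows toward the east

Pressure head at BH-9: ψ = P/(ρg) = 489×1000 / (1000 × 9.81) = 49.85 m.
Total head at BH-9: h = z + ψ = 255.94 + 49.85 = 305.79 m.
Pressure head at BH-13: ψ = P/(ρg) = 128×1000 / (1000 × 9.81) = 13.05 m.
Total head at BH-13: h = z + ψ = 287.08 + 13.05 = 300.13 m.
Head difference: h(BH-9) − h(BH-13) = 305.79 − 300.13 = 5.66 m.
Hydraulic gradient: i = |Δh| / L = 5.66 / 930 = 0.00609.
Flow is from higher to lower head: from BH-9 toward BH-13, i.e. toward the east.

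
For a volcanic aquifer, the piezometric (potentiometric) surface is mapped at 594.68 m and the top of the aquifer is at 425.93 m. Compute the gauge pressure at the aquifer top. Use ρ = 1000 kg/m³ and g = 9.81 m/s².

Pressure head at the aquifer top: ψ = h − z = 594.68 − 425.93 = 168.75 m.
P = ρgψ = 1000 × 9.81 × 168.75 = 1655437 Pa ≈ 1660 kPa.

P ≈ 1660 kPa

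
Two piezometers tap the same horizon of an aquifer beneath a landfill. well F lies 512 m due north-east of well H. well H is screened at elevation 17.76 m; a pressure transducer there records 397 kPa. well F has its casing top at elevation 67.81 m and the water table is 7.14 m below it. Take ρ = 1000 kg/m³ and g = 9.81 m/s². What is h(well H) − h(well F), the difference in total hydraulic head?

Pressure head at well H: ψ = P/(ρg) = 397×1000 / (1000 × 9.81) = 40.47 m.
Total head at well H: h = z + ψ = 17.76 + 40.47 = 58.23 m.
Total head at well F: h = 67.81 − 7.14 = 60.67 m.
Head difference: h(well H) − h(well F) = 58.23 − 60.67 = -2.44 m.

Δh ≈ -2.44 m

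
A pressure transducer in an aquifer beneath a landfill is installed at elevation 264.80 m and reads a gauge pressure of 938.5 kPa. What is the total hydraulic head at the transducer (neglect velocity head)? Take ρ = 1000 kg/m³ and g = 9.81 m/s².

ψ = P/(ρg) = 938.5×1000 / (1000 × 9.81) = 95.67 m.
h = z + ψ = 264.80 + 95.67 = 360.47 m.

h ≈ 360.47 m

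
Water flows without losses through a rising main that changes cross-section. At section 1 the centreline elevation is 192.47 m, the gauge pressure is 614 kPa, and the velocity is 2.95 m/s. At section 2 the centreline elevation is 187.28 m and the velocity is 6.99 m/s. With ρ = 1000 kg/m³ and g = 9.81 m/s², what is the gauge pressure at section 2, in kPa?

Pressure head at 1: ψ₁ = P₁/(ρg) = 614×1000 / (1000 × 9.81) = 62.59 m.
Velocity heads: v₁²/2g = 2.95²/19.62 = 0.444 m; v₂²/2g = 6.99²/19.62 = 2.490 m.
Total head H = z₁ + ψ₁ + v₁²/2g = 192.47 + 62.59 + 0.444 = 255.50 m.
ψ₂ = H − z₂ − v₂²/2g = 255.50 − 187.28 − 2.490 = 65.73 m.
P₂ = ρgψ₂ = 1000 × 9.81 × 65.73 ≈ 645 kPa.

P₂ ≈ 645 kPa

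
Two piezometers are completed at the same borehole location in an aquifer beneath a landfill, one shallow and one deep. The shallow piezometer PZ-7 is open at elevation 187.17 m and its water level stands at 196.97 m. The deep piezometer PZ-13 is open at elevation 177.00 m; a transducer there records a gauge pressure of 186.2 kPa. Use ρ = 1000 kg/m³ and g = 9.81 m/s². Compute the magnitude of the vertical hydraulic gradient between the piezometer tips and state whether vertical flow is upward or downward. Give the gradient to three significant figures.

Total head at PZ-7: h = 196.97 m (water level in the standpipe).
Pressure head at PZ-13: ψ = P/(ρg) = 186.2×1000 / (1000 × 9.81) = 18.98 m.
Total head at PZ-13: h = z + ψ = 177.00 + 18.98 = 195.98 m.
Δh = h(PZ-7) − h(PZ-13) = 196.97 − 195.98 = 0.99 m.
Vertical separation Δz = 187.17 − 177.00 = 10.17 m.
|i_v| = |Δh| / Δz = 0.99 / 10.17 = 0.0973.
Head is higher in the shallow piezometer, so vertical flow is downward (recharge condition).

|i_v| ≈ 0.0973; vertical flow is downward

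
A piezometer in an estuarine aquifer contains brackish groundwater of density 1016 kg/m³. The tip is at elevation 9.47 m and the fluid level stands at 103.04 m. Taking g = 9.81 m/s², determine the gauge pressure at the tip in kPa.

Pressure head ψ = h − z = 103.04 − 9.47 = 93.57 m.
P = ρgψ = 1016 × 9.81 × 93.57 = 932608 Pa ≈ 933 kPa.

P ≈ 933 kPa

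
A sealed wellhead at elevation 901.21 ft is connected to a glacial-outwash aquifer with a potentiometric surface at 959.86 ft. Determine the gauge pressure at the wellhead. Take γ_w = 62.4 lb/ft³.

Head above the cap: Δh = 959.86 − 901.21 = 58.65 ft.
P = γΔh/144 = 62.4 × 58.65 / 144 = 25.4 psi.

P ≈ 25.4 psi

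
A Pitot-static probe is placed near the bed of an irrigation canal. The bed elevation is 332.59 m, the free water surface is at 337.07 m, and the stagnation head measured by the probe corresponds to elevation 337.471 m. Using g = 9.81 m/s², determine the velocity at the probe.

v ≈ 2.80 m/s

Near the bed, under hydrostatic conditions, the piezometric head (z + ψ) equals the free-surface elevation, 337.07 m.
Velocity head = total − piezometric = 337.471 − 337.07 = 0.401 m.
v = √(2g·h_v) = √(2 × 9.81 × 0.401) = 2.80 m/s.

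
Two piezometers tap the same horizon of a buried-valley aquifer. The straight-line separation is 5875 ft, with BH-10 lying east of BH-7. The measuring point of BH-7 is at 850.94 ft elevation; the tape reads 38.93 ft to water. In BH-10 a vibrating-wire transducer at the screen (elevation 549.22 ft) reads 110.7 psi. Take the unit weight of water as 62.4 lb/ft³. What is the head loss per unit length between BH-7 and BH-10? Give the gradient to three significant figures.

i ≈ 0.00125 ft/ft

Total head at BH-7: h = 850.94 − 38.93 = 812.01 ft.
Pressure head at BH-10: ψ = 144·P/γ = 144 × 110.7 / 62.4 = 255.46 ft.
Total head at BH-10: h = z + ψ = 549.22 + 255.46 = 804.68 ft.
Head difference: h(BH-7) − h(BH-10) = 812.01 − 804.68 = 7.33 ft.
Hydraulic gradient: i = |Δh| / L = 7.33 / 5875 = 0.00125.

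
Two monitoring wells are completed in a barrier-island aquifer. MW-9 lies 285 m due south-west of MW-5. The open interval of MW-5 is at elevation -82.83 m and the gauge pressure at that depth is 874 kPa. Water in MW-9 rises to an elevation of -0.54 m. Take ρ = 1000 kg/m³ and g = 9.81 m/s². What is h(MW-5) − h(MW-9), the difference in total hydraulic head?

Δh ≈ 6.80 m

Pressure head at MW-5: ψ = P/(ρg) = 874×1000 / (1000 × 9.81) = 89.09 m.
Total head at MW-5: h = z + ψ = -82.83 + 89.09 = 6.26 m.
Total head at MW-9: h = -0.54 m (water level in the piezometer is the total head).
Head difference: h(MW-5) − h(MW-9) = 6.26 − (-0.54) = 6.80 m.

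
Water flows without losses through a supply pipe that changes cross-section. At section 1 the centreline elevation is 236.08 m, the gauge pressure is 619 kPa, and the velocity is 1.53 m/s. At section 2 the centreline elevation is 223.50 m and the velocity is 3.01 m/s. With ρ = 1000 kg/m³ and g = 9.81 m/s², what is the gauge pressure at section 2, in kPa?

P₂ ≈ 739 kPa

Pressure head at 1: ψ₁ = P₁/(ρg) = 619×1000 / (1000 × 9.81) = 63.10 m.
Velocity heads: v₁²/2g = 1.53²/19.62 = 0.119 m; v₂²/2g = 3.01²/19.62 = 0.462 m.
Total head H = z₁ + ψ₁ + v₁²/2g = 236.08 + 63.10 + 0.119 = 299.30 m.
ψ₂ = H − z₂ − v₂²/2g = 299.30 − 223.50 − 0.462 = 75.34 m.
P₂ = ρgψ₂ = 1000 × 9.81 × 75.34 ≈ 739 kPa.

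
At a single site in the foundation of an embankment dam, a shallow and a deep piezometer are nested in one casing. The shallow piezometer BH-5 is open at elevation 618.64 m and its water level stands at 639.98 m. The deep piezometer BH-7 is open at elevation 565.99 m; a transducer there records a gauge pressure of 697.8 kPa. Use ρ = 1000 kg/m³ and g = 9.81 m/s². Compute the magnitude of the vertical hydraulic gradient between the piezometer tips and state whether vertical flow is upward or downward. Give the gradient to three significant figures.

|i_v| ≈ 0.0543; vertical flow is downward

Total head at BH-5: h = 639.98 m (water level in the standpipe).
Pressure head at BH-7: ψ = P/(ρg) = 697.8×1000 / (1000 × 9.81) = 71.13 m.
Total head at BH-7: h = z + ψ = 565.99 + 71.13 = 637.12 m.
Δh = h(BH-5) − h(BH-7) = 639.98 − 637.12 = 2.86 m.
Vertical separation Δz = 618.64 − 565.99 = 52.65 m.
|i_v| = |Δh| / Δz = 2.86 / 52.65 = 0.0543.
Head is higher in the shallow piezometer, so vertical flow is downward (recharge condition).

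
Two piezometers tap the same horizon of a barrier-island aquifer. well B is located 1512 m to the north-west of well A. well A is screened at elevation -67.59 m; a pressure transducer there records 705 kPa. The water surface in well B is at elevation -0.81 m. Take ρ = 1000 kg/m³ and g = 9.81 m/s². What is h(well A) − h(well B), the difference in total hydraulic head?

Pressure head at well A: ψ = P/(ρg) = 705×1000 / (1000 × 9.81) = 71.87 m.
Total head at well A: h = z + ψ = -67.59 + 71.87 = 4.28 m.
Total head at well B: h = -0.81 m (water level in the piezometer is the total head).
Head difference: h(well A) − h(well B) = 4.28 − (-0.81) = 5.09 m.

Δh ≈ 5.09 m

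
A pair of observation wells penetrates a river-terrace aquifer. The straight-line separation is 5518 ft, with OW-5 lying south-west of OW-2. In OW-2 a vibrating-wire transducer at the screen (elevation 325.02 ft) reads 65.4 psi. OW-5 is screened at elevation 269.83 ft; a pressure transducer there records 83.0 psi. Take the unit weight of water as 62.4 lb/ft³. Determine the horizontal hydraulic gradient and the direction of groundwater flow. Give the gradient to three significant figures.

i ≈ 0.00264; groundwater flows toward the south-west

Pressure head at OW-2: ψ = 144·P/γ = 144 × 65.4 / 62.4 = 150.92 ft.
Total head at OW-2: h = z + ψ = 325.02 + 150.92 = 475.94 ft.
Pressure head at OW-5: ψ = 144·P/γ = 144 × 83.0 / 62.4 = 191.54 ft.
Total head at OW-5: h = z + ψ = 269.83 + 191.54 = 461.37 ft.
Head difference: h(OW-2) − h(OW-5) = 475.94 − 461.37 = 14.57 ft.
Hydraulic gradient: i = |Δh| / L = 14.57 / 5518 = 0.00264.
Flow is from higher to lower head: from OW-2 toward OW-5, i.e. toward the south-west.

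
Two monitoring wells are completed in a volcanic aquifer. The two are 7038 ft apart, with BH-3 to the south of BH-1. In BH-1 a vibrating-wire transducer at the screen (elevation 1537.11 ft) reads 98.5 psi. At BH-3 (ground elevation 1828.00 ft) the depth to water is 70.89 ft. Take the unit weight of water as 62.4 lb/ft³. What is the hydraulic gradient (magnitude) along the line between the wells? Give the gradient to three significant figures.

i ≈ 0.00104

Pressure head at BH-1: ψ = 144·P/γ = 144 × 98.5 / 62.4 = 227.31 ft.
Total head at BH-1: h = z + ψ = 1537.11 + 227.31 = 1764.42 ft.
Total head at BH-3: h = 1828.00 − 70.89 = 1757.11 ft.
Head difference: h(BH-1) − h(BH-3) = 1764.42 − 1757.11 = 7.31 ft.
Hydraulic gradient: i = |Δh| / L = 7.31 / 7038 = 0.00104.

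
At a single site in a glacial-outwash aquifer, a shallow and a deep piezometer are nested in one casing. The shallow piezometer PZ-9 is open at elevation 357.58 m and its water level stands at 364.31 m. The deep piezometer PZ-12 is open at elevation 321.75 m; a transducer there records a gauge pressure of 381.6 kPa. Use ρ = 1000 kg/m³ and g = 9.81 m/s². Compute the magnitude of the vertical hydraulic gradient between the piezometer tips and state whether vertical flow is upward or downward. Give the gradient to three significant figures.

Total head at PZ-9: h = 364.31 m (water level in the standpipe).
Pressure head at PZ-12: ψ = P/(ρg) = 381.6×1000 / (1000 × 9.81) = 38.90 m.
Total head at PZ-12: h = z + ψ = 321.75 + 38.90 = 360.65 m.
Δh = h(PZ-9) − h(PZ-12) = 364.31 − 360.65 = 3.66 m.
Vertical separation Δz = 357.58 − 321.75 = 35.83 m.
|i_v| = |Δh| / Δz = 3.66 / 35.83 = 0.102.
Head is higher in the shallow piezometer, so vertical flow is downward (recharge condition).

|i_v| ≈ 0.102; vertical flow is downward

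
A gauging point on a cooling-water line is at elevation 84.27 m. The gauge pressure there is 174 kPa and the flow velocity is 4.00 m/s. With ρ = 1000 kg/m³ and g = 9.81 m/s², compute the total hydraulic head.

Pressure head ψ = P/(ρg) = 174×1000 / (1000 × 9.81) = 17.74 m.
Velocity head = v²/(2g) = 4.00² / (2 × 9.81) = 0.815 m.
h = z + ψ + v²/(2g) = 84.27 + 17.74 + 0.815 = 102.82 m.

h ≈ 102.82 m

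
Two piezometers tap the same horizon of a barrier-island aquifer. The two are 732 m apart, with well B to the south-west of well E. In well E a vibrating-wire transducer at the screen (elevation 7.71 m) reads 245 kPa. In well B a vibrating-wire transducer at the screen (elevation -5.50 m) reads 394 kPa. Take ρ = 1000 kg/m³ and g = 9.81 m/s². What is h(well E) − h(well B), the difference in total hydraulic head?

Pressure head at well E: ψ = P/(ρg) = 245×1000 / (1000 × 9.81) = 24.97 m.
Total head at well E: h = z + ψ = 7.71 + 24.97 = 32.68 m.
Pressure head at well B: ψ = P/(ρg) = 394×1000 / (1000 × 9.81) = 40.16 m.
Total head at well B: h = z + ψ = -5.50 + 40.16 = 34.66 m.
Head difference: h(well E) − h(well B) = 32.68 − 34.66 = -1.98 m.

Δh ≈ -1.98 m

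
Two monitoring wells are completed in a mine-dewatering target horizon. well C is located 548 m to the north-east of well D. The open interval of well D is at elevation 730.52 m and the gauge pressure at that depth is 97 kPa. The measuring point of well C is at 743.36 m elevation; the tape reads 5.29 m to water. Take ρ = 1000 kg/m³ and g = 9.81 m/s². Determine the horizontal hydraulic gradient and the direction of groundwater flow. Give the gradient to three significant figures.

i ≈ 0.00427; groundwater flows toward the north-east

Pressure head at well D: ψ = P/(ρg) = 97×1000 / (1000 × 9.81) = 9.89 m.
Total head at well D: h = z + ψ = 730.52 + 9.89 = 740.41 m.
Total head at well C: h = 743.36 − 5.29 = 738.07 m.
Head difference: h(well D) − h(well C) = 740.41 − 738.07 = 2.34 m.
Hydraulic gradient: i = |Δh| / L = 2.34 / 548 = 0.00427.
Flow is from higher to lower head: from well D toward well C, i.e. toward the north-east.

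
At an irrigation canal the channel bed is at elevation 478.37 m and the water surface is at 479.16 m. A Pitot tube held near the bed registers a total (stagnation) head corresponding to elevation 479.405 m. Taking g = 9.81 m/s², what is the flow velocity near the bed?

Near the bed, under hydrostatic conditions, the piezometric head (z + ψ) equals the free-surface elevation, 479.16 m.
Velocity head = total − piezometric = 479.405 − 479.16 = 0.245 m.
v = √(2g·h_v) = √(2 × 9.81 × 0.245) = 2.19 m/s.

v ≈ 2.19 m/s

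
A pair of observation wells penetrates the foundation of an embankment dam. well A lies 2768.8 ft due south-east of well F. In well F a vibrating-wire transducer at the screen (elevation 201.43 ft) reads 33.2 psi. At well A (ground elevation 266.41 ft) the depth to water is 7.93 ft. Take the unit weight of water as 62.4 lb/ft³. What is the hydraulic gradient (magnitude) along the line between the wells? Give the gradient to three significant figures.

i ≈ 0.00707

Pressure head at well F: ψ = 144·P/γ = 144 × 33.2 / 62.4 = 76.62 ft.
Total head at well F: h = z + ψ = 201.43 + 76.62 = 278.05 ft.
Total head at well A: h = 266.41 − 7.93 = 258.48 ft.
Head difference: h(well F) − h(well A) = 278.05 − 258.48 = 19.57 ft.
Hydraulic gradient: i = |Δh| / L = 19.57 / 2768.8 = 0.00707.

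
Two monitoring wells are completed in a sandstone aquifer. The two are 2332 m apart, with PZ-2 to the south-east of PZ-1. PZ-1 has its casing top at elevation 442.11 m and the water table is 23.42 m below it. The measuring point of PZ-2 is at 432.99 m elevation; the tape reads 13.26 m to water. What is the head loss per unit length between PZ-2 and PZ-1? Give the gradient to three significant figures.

Total head at PZ-1: h = 442.11 − 23.42 = 418.69 m.
Total head at PZ-2: h = 432.99 − 13.26 = 419.73 m.
Head difference: h(PZ-1) − h(PZ-2) = 418.69 − 419.73 = -1.04 m.
Hydraulic gradient: i = |Δh| / L = 1.04 / 2332 = 0.000446.

i ≈ 0.000446 m/m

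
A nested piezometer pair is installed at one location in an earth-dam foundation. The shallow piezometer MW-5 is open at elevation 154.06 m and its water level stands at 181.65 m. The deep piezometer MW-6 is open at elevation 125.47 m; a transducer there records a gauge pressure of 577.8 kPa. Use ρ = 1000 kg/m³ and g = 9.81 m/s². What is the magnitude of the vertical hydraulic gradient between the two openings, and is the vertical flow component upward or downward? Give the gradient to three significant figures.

|i_v| ≈ 0.0951; vertical flow is upward

Total head at MW-5: h = 181.65 m (water level in the standpipe).
Pressure head at MW-6: ψ = P/(ρg) = 577.8×1000 / (1000 × 9.81) = 58.90 m.
Total head at MW-6: h = z + ψ = 125.47 + 58.90 = 184.37 m.
Δh = h(MW-5) − h(MW-6) = 181.65 − 184.37 = -2.72 m.
Vertical separation Δz = 154.06 − 125.47 = 28.59 m.
|i_v| = |Δh| / Δz = 2.72 / 28.59 = 0.0951.
Head is higher in the deep piezometer, so vertical flow is upward (discharge condition).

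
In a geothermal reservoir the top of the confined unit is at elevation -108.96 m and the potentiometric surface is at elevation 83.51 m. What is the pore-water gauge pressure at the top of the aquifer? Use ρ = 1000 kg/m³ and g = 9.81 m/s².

P ≈ 1890 kPa

Pressure head at the aquifer top: ψ = h − z = 83.51 − (-108.96) = 192.47 m.
P = ρgψ = 1000 × 9.81 × 192.47 = 1888131 Pa ≈ 1890 kPa.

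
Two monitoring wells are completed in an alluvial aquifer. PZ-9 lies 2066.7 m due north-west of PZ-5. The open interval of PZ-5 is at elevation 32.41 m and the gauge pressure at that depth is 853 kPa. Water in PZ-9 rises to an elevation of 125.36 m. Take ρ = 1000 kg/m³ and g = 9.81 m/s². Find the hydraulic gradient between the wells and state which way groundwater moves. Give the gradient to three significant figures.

i ≈ 0.00290; groundwater flows toward the south-east

Pressure head at PZ-5: ψ = P/(ρg) = 853×1000 / (1000 × 9.81) = 86.95 m.
Total head at PZ-5: h = z + ψ = 32.41 + 86.95 = 119.36 m.
Total head at PZ-9: h = 125.36 m (water level in the piezometer is the total head).
Head difference: h(PZ-5) − h(PZ-9) = 119.36 − 125.36 = -6.00 m.
Hydraulic gradient: i = |Δh| / L = 6.00 / 2066.7 = 0.00290.
Flow is from higher to lower head: from PZ-9 toward PZ-5, i.e. toward the south-east.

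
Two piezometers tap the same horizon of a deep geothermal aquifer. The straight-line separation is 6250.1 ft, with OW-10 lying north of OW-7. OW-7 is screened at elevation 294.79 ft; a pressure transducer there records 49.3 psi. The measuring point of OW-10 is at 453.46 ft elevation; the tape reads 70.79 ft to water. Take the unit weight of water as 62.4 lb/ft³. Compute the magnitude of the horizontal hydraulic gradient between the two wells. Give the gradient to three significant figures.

Pressure head at OW-7: ψ = 144·P/γ = 144 × 49.3 / 62.4 = 113.77 ft.
Total head at OW-7: h = z + ψ = 294.79 + 113.77 = 408.56 ft.
Total head at OW-10: h = 453.46 − 70.79 = 382.67 ft.
Head difference: h(OW-7) − h(OW-10) = 408.56 − 382.67 = 25.89 ft.
Hydraulic gradient: i = |Δh| / L = 25.89 / 6250.1 = 0.00414.

i ≈ 0.00414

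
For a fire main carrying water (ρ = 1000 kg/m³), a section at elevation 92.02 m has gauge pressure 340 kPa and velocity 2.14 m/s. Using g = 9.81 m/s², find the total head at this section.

Pressure head ψ = P/(ρg) = 340×1000 / (1000 × 9.81) = 34.66 m.
Velocity head = v²/(2g) = 2.14² / (2 × 9.81) = 0.233 m.
h = z + ψ + v²/(2g) = 92.02 + 34.66 + 0.233 = 126.91 m.

h ≈ 126.91 m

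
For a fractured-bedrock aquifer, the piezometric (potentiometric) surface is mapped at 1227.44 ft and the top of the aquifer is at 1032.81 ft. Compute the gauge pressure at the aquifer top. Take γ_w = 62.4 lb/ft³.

P ≈ 84.3 psi

Pressure head at the aquifer top: ψ = h − z = 1227.44 − 1032.81 = 194.63 ft.
P = γψ/144 = 62.4 × 194.63 / 144 = 84.3 psi.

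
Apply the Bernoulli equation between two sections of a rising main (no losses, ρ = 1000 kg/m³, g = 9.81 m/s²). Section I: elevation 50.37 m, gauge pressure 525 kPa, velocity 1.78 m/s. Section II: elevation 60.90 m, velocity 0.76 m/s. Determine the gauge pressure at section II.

Pressure head at I: ψ₁ = P₁/(ρg) = 525×1000 / (1000 × 9.81) = 53.52 m.
Velocity heads: v₁²/2g = 1.78²/19.62 = 0.161 m; v₂²/2g = 0.76²/19.62 = 0.029 m.
Total head H = z₁ + ψ₁ + v₁²/2g = 50.37 + 53.52 + 0.161 = 104.05 m.
ψ₂ = H − z₂ − v₂²/2g = 104.05 − 60.90 − 0.029 = 43.12 m.
P₂ = ρgψ₂ = 1000 × 9.81 × 43.12 ≈ 423 kPa.

P₂ ≈ 423 kPa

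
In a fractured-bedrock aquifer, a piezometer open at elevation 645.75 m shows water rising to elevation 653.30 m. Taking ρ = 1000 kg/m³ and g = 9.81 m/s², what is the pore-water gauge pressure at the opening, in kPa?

Pressure head ψ = h − z = 653.30 − 645.75 = 7.55 m.
P = ρgψ = 1000 × 9.81 × 7.55 = 74066 Pa ≈ 74.1 kPa.

P ≈ 74.1 kPa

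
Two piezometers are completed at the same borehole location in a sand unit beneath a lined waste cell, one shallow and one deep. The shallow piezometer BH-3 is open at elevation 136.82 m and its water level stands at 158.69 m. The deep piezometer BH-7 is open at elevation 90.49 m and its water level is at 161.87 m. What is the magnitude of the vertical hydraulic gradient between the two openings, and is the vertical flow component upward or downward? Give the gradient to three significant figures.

|i_v| ≈ 0.0686; vertical flow is upward

Total head at BH-3: h = 158.69 m (water level in the standpipe).
Total head at BH-7: h = 161.87 m.
Δh = h(BH-3) − h(BH-7) = 158.69 − 161.87 = -3.18 m.
Vertical separation Δz = 136.82 − 90.49 = 46.33 m.
|i_v| = |Δh| / Δz = 3.18 / 46.33 = 0.0686.
Head is higher in the deep piezometer, so vertical flow is upward (discharge condition).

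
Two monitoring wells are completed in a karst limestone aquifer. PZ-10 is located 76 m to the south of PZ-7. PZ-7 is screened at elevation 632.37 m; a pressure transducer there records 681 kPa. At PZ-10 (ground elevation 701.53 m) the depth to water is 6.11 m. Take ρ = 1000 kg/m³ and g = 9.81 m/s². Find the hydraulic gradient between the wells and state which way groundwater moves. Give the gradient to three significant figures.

i ≈ 0.0838; groundwater flows toward the south

Pressure head at PZ-7: ψ = P/(ρg) = 681×1000 / (1000 × 9.81) = 69.42 m.
Total head at PZ-7: h = z + ψ = 632.37 + 69.42 = 701.79 m.
Total head at PZ-10: h = 701.53 − 6.11 = 695.42 m.
Head difference: h(PZ-7) − h(PZ-10) = 701.79 − 695.42 = 6.37 m.
Hydraulic gradient: i = |Δh| / L = 6.37 / 76 = 0.0838.
Flow is from higher to lower head: from PZ-7 toward PZ-10, i.e. toward the south.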